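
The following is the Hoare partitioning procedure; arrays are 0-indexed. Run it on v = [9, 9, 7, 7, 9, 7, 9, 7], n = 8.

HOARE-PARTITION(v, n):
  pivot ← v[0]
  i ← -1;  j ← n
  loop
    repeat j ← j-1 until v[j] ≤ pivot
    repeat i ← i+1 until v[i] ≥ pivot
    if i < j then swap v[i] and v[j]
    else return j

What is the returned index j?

4

pivot = v[0] = 9; i = -1, j = 8
j→7 (v[7]=7≤9), i→0 (v[0]=9≥9); i<j, swap → [7, 9, 7, 7, 9, 7, 9, 9]
j→6 (v[6]=9≤9), i→1 (v[1]=9≥9); i<j, swap → [7, 9, 7, 7, 9, 7, 9, 9]
j→5 (v[5]=7≤9), i→4 (v[4]=9≥9); i<j, swap → [7, 9, 7, 7, 7, 9, 9, 9]
j→4, i→5; i≥j, return j=4. v = [7, 9, 7, 7, 7, 9, 9, 9]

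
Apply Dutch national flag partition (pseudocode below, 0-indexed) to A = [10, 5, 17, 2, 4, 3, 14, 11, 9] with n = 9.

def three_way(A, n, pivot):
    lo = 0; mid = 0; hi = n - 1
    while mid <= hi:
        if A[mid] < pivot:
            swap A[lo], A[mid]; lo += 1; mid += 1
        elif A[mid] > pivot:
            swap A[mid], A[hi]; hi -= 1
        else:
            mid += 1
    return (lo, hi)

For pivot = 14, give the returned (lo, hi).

lo=0 mid=0 hi=8
10<14: swap(0,0), lo=1 mid=1 ⇒ [10, 5, 17, 2, 4, 3, 14, 11, 9]
5<14: swap(1,1), lo=2 mid=2 ⇒ [10, 5, 17, 2, 4, 3, 14, 11, 9]
17>14: swap(2,8), hi=7 ⇒ [10, 5, 9, 2, 4, 3, 14, 11, 17]
9<14: swap(2,2), lo=3 mid=3 ⇒ [10, 5, 9, 2, 4, 3, 14, 11, 17]
2<14: swap(3,3), lo=4 mid=4 ⇒ [10, 5, 9, 2, 4, 3, 14, 11, 17]
4<14: swap(4,4), lo=5 mid=5 ⇒ [10, 5, 9, 2, 4, 3, 14, 11, 17]
3<14: swap(5,5), lo=6 mid=6 ⇒ [10, 5, 9, 2, 4, 3, 14, 11, 17]
14=14: mid=7
11<14: swap(6,7), lo=7 mid=8 ⇒ [10, 5, 9, 2, 4, 3, 11, 14, 17]
done. lo=7 hi=7; A=[10, 5, 9, 2, 4, 3, 11, 14, 17]

(7, 7)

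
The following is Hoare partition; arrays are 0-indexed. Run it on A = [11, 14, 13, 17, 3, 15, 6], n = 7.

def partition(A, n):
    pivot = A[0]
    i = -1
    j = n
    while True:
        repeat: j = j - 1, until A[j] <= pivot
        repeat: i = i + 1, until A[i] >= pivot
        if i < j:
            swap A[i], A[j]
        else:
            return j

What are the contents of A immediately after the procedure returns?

[6, 3, 13, 17, 14, 15, 11]

pivot=11
j stops at 6 (6), i stops at 0 (11); swap ⇒ [6, 14, 13, 17, 3, 15, 11]
j stops at 4 (3), i stops at 1 (14); swap ⇒ [6, 3, 13, 17, 14, 15, 11]
j stops at 1, i stops at 2; i≥j ⇒ return 1. A=[6, 3, 13, 17, 14, 15, 11]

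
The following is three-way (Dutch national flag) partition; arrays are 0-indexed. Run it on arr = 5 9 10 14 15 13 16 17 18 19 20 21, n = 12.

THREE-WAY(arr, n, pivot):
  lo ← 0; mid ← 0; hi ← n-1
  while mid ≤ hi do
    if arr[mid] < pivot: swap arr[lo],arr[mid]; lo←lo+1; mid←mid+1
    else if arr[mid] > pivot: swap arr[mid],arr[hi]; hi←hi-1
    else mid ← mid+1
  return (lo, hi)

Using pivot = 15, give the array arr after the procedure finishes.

5 9 10 14 13 15 17 18 19 20 21 16

pivot = 15; lo=0, mid=0, hi=11
arr[mid]=5<15: swap arr[0],arr[0]; lo=1,mid=1 → 5 9 10 14 15 13 16 17 18 19 20 21
arr[mid]=9<15: swap arr[1],arr[1]; lo=2,mid=2 → 5 9 10 14 15 13 16 17 18 19 20 21
arr[mid]=10<15: swap arr[2],arr[2]; lo=3,mid=3 → 5 9 10 14 15 13 16 17 18 19 20 21
arr[mid]=14<15: swap arr[3],arr[3]; lo=4,mid=4 → 5 9 10 14 15 13 16 17 18 19 20 21
arr[mid]=15=15: mid=5
arr[mid]=13<15: swap arr[4],arr[5]; lo=5,mid=6 → 5 9 10 14 13 15 16 17 18 19 20 21
arr[mid]=16>15: swap arr[6],arr[11]; hi=10 → 5 9 10 14 13 15 21 17 18 19 20 16
arr[mid]=21>15: swap arr[6],arr[10]; hi=9 → 5 9 10 14 13 15 20 17 18 19 21 16
arr[mid]=20>15: swap arr[6],arr[9]; hi=8 → 5 9 10 14 13 15 19 17 18 20 21 16
arr[mid]=19>15: swap arr[6],arr[8]; hi=7 → 5 9 10 14 13 15 18 17 19 20 21 16
arr[mid]=18>15: swap arr[6],arr[7]; hi=6 → 5 9 10 14 13 15 17 18 19 20 21 16
arr[mid]=17>15: swap arr[6],arr[6]; hi=5 → 5 9 10 14 13 15 17 18 19 20 21 16
end: lo=5, hi=5; arr = 5 9 10 14 13 15 17 18 19 20 21 16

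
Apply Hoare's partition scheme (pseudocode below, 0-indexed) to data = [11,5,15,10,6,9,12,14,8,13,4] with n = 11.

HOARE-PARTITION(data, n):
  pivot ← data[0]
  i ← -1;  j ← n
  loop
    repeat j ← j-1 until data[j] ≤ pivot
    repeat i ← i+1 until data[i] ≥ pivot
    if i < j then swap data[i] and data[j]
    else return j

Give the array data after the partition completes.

pivot=11
j stops at 10 (4), i stops at 0 (11); swap ⇒ [4,5,15,10,6,9,12,14,8,13,11]
j stops at 8 (8), i stops at 2 (15); swap ⇒ [4,5,8,10,6,9,12,14,15,13,11]
j stops at 5, i stops at 6; i≥j ⇒ return 5. data=[4,5,8,10,6,9,12,14,15,13,11]

[4,5,8,10,6,9,12,14,15,13,11]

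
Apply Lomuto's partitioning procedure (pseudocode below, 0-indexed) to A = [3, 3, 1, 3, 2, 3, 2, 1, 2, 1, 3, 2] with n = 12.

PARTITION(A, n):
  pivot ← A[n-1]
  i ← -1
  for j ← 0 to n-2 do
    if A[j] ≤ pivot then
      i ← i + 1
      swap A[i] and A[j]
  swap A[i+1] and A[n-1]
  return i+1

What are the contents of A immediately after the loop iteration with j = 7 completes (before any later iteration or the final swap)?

pivot=2, i=-1
j=0: 3>2, skip
j=1: 3>2, skip
j=2: 1≤2, i=0, swap(0,2) ⇒ [1, 3, 3, 3, 2, 3, 2, 1, 2, 1, 3, 2]
j=3: 3>2, skip
j=4: 2≤2, i=1, swap(1,4) ⇒ [1, 2, 3, 3, 3, 3, 2, 1, 2, 1, 3, 2]
j=5: 3>2, skip
j=6: 2≤2, i=2, swap(2,6) ⇒ [1, 2, 2, 3, 3, 3, 3, 1, 2, 1, 3, 2]
j=7: 1≤2, i=3, swap(3,7) ⇒ [1, 2, 2, 1, 3, 3, 3, 3, 2, 1, 3, 2]
(after j=7) A = [1, 2, 2, 1, 3, 3, 3, 3, 2, 1, 3, 2]

[1, 2, 2, 1, 3, 3, 3, 3, 2, 1, 3, 2]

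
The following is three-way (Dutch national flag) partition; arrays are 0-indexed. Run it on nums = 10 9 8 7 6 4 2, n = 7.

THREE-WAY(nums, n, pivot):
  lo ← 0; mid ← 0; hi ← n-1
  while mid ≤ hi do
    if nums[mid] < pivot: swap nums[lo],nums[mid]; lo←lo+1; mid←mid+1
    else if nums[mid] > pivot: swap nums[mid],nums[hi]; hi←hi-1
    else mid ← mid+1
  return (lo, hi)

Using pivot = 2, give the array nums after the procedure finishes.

pivot = 2; lo=0, mid=0, hi=6
nums[mid]=10>2: swap nums[0],nums[6]; hi=5 → 2 9 8 7 6 4 10
nums[mid]=2=2: mid=1
nums[mid]=9>2: swap nums[1],nums[5]; hi=4 → 2 4 8 7 6 9 10
nums[mid]=4>2: swap nums[1],nums[4]; hi=3 → 2 6 8 7 4 9 10
nums[mid]=6>2: swap nums[1],nums[3]; hi=2 → 2 7 8 6 4 9 10
nums[mid]=7>2: swap nums[1],nums[2]; hi=1 → 2 8 7 6 4 9 10
nums[mid]=8>2: swap nums[1],nums[1]; hi=0 → 2 8 7 6 4 9 10
end: lo=0, hi=0; nums = 2 8 7 6 4 9 10

2 8 7 6 4 9 10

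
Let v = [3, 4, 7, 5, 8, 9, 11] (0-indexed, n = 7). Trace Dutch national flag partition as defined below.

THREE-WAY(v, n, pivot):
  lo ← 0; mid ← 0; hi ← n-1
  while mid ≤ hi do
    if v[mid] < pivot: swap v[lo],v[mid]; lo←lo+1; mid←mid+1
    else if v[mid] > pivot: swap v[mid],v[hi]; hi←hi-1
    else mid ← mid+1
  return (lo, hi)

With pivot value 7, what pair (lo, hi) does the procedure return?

lo=0 mid=0 hi=6
3<7: swap(0,0), lo=1 mid=1 ⇒ [3, 4, 7, 5, 8, 9, 11]
4<7: swap(1,1), lo=2 mid=2 ⇒ [3, 4, 7, 5, 8, 9, 11]
7=7: mid=3
5<7: swap(2,3), lo=3 mid=4 ⇒ [3, 4, 5, 7, 8, 9, 11]
8>7: swap(4,6), hi=5 ⇒ [3, 4, 5, 7, 11, 9, 8]
11>7: swap(4,5), hi=4 ⇒ [3, 4, 5, 7, 9, 11, 8]
9>7: swap(4,4), hi=3 ⇒ [3, 4, 5, 7, 9, 11, 8]
done. lo=3 hi=3; v=[3, 4, 5, 7, 9, 11, 8]

(3, 3)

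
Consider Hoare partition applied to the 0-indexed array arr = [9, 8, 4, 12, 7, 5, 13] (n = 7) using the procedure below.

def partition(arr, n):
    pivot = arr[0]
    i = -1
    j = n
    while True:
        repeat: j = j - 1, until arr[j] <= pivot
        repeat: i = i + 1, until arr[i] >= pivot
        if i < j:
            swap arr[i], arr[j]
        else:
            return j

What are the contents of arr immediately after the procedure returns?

pivot=9
j stops at 5 (5), i stops at 0 (9); swap ⇒ [5, 8, 4, 12, 7, 9, 13]
j stops at 4 (7), i stops at 3 (12); swap ⇒ [5, 8, 4, 7, 12, 9, 13]
j stops at 3, i stops at 4; i≥j ⇒ return 3. arr=[5, 8, 4, 7, 12, 9, 13]

[5, 8, 4, 7, 12, 9, 13]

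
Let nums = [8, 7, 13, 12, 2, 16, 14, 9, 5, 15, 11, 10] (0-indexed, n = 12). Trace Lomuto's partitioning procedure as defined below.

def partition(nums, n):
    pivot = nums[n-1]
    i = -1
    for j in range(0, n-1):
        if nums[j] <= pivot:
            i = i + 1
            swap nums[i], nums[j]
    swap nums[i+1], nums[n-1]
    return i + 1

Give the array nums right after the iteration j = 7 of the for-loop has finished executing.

[8, 7, 2, 9, 13, 16, 14, 12, 5, 15, 11, 10]

pivot = nums[11] = 10; i = -1
j=0: nums[0]=8 ≤ 10 → i=0, swap nums[0],nums[0] (no change) → [8, 7, 13, 12, 2, 16, 14, 9, 5, 15, 11, 10]
j=1: nums[1]=7 ≤ 10 → i=1, swap nums[1],nums[1] (no change) → [8, 7, 13, 12, 2, 16, 14, 9, 5, 15, 11, 10]
j=2: nums[2]=13 > 10 → no swap
j=3: nums[3]=12 > 10 → no swap
j=4: nums[4]=2 ≤ 10 → i=2, swap nums[2],nums[4] → [8, 7, 2, 12, 13, 16, 14, 9, 5, 15, 11, 10]
j=5: nums[5]=16 > 10 → no swap
j=6: nums[6]=14 > 10 → no swap
j=7: nums[7]=9 ≤ 10 → i=3, swap nums[3],nums[7] → [8, 7, 2, 9, 13, 16, 14, 12, 5, 15, 11, 10]
(after j=7) nums = [8, 7, 2, 9, 13, 16, 14, 12, 5, 15, 11, 10]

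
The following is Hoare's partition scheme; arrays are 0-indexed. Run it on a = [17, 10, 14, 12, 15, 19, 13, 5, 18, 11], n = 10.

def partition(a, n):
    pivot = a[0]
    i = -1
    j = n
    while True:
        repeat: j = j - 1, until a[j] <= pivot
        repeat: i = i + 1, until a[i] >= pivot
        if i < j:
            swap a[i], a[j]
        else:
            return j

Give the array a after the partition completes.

[11, 10, 14, 12, 15, 5, 13, 19, 18, 17]

pivot = a[0] = 17; i = -1, j = 10
j→9 (a[9]=11≤17), i→0 (a[0]=17≥17); i<j, swap → [11, 10, 14, 12, 15, 19, 13, 5, 18, 17]
j→7 (a[7]=5≤17), i→5 (a[5]=19≥17); i<j, swap → [11, 10, 14, 12, 15, 5, 13, 19, 18, 17]
j→6, i→7; i≥j, return j=6. a = [11, 10, 14, 12, 15, 5, 13, 19, 18, 17]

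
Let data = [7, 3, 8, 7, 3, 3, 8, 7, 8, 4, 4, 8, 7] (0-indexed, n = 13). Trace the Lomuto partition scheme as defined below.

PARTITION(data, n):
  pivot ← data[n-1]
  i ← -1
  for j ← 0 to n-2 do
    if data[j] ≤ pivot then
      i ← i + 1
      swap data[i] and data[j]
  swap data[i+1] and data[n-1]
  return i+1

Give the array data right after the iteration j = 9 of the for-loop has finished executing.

[7, 3, 7, 3, 3, 7, 4, 8, 8, 8, 4, 8, 7]

pivot = data[12] = 7; i = -1
j=0: data[0]=7 ≤ 7 → i=0, swap data[0],data[0] (no change) → [7, 3, 8, 7, 3, 3, 8, 7, 8, 4, 4, 8, 7]
j=1: data[1]=3 ≤ 7 → i=1, swap data[1],data[1] (no change) → [7, 3, 8, 7, 3, 3, 8, 7, 8, 4, 4, 8, 7]
j=2: data[2]=8 > 7 → no swap
j=3: data[3]=7 ≤ 7 → i=2, swap data[2],data[3] → [7, 3, 7, 8, 3, 3, 8, 7, 8, 4, 4, 8, 7]
j=4: data[4]=3 ≤ 7 → i=3, swap data[3],data[4] → [7, 3, 7, 3, 8, 3, 8, 7, 8, 4, 4, 8, 7]
j=5: data[5]=3 ≤ 7 → i=4, swap data[4],data[5] → [7, 3, 7, 3, 3, 8, 8, 7, 8, 4, 4, 8, 7]
j=6: data[6]=8 > 7 → no swap
j=7: data[7]=7 ≤ 7 → i=5, swap data[5],data[7] → [7, 3, 7, 3, 3, 7, 8, 8, 8, 4, 4, 8, 7]
j=8: data[8]=8 > 7 → no swap
j=9: data[9]=4 ≤ 7 → i=6, swap data[6],data[9] → [7, 3, 7, 3, 3, 7, 4, 8, 8, 8, 4, 8, 7]
(after j=9) data = [7, 3, 7, 3, 3, 7, 4, 8, 8, 8, 4, 8, 7]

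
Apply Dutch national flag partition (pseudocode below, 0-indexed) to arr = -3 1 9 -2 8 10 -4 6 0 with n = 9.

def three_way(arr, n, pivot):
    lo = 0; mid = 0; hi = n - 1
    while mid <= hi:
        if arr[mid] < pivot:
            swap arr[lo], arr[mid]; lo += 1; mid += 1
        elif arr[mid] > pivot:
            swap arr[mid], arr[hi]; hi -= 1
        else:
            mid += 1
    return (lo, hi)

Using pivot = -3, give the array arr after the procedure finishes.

pivot = -3; lo=0, mid=0, hi=8
arr[mid]=-3=-3: mid=1
arr[mid]=1>-3: swap arr[1],arr[8]; hi=7 → -3 0 9 -2 8 10 -4 6 1
arr[mid]=0>-3: swap arr[1],arr[7]; hi=6 → -3 6 9 -2 8 10 -4 0 1
arr[mid]=6>-3: swap arr[1],arr[6]; hi=5 → -3 -4 9 -2 8 10 6 0 1
arr[mid]=-4<-3: swap arr[0],arr[1]; lo=1,mid=2 → -4 -3 9 -2 8 10 6 0 1
arr[mid]=9>-3: swap arr[2],arr[5]; hi=4 → -4 -3 10 -2 8 9 6 0 1
arr[mid]=10>-3: swap arr[2],arr[4]; hi=3 → -4 -3 8 -2 10 9 6 0 1
arr[mid]=8>-3: swap arr[2],arr[3]; hi=2 → -4 -3 -2 8 10 9 6 0 1
arr[mid]=-2>-3: swap arr[2],arr[2]; hi=1 → -4 -3 -2 8 10 9 6 0 1
end: lo=1, hi=1; arr = -4 -3 -2 8 10 9 6 0 1

-4 -3 -2 8 10 9 6 0 1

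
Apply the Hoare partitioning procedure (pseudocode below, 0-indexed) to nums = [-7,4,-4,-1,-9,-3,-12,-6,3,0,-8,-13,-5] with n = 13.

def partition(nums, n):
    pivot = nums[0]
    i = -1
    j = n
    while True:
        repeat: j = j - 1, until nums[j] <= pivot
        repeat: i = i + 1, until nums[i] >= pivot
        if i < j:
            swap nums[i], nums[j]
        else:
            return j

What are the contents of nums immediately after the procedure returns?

[-13,-8,-12,-9,-1,-3,-4,-6,3,0,4,-7,-5]

pivot = nums[0] = -7; i = -1, j = 13
j→11 (nums[11]=-13≤-7), i→0 (nums[0]=-7≥-7); i<j, swap → [-13,4,-4,-1,-9,-3,-12,-6,3,0,-8,-7,-5]
j→10 (nums[10]=-8≤-7), i→1 (nums[1]=4≥-7); i<j, swap → [-13,-8,-4,-1,-9,-3,-12,-6,3,0,4,-7,-5]
j→6 (nums[6]=-12≤-7), i→2 (nums[2]=-4≥-7); i<j, swap → [-13,-8,-12,-1,-9,-3,-4,-6,3,0,4,-7,-5]
j→4 (nums[4]=-9≤-7), i→3 (nums[3]=-1≥-7); i<j, swap → [-13,-8,-12,-9,-1,-3,-4,-6,3,0,4,-7,-5]
j→3, i→4; i≥j, return j=3. nums = [-13,-8,-12,-9,-1,-3,-4,-6,3,0,4,-7,-5]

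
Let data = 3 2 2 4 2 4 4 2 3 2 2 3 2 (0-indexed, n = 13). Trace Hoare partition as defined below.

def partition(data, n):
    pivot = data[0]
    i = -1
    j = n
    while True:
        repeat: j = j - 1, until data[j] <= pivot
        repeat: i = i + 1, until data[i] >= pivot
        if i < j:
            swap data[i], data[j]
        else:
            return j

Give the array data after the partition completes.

2 2 2 3 2 2 2 2 3 4 4 4 3

pivot = data[0] = 3; i = -1, j = 13
j→12 (data[12]=2≤3), i→0 (data[0]=3≥3); i<j, swap → 2 2 2 4 2 4 4 2 3 2 2 3 3
j→11 (data[11]=3≤3), i→3 (data[3]=4≥3); i<j, swap → 2 2 2 3 2 4 4 2 3 2 2 4 3
j→10 (data[10]=2≤3), i→5 (data[5]=4≥3); i<j, swap → 2 2 2 3 2 2 4 2 3 2 4 4 3
j→9 (data[9]=2≤3), i→6 (data[6]=4≥3); i<j, swap → 2 2 2 3 2 2 2 2 3 4 4 4 3
j→8, i→8; i≥j, return j=8. data = 2 2 2 3 2 2 2 2 3 4 4 4 3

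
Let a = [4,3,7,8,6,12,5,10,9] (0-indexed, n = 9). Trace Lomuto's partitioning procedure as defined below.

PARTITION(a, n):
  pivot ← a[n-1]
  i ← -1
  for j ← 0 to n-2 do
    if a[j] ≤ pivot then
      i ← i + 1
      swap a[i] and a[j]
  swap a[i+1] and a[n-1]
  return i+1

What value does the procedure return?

pivot = a[8] = 9; i = -1
j=0: a[0]=4 ≤ 9 → i=0, swap a[0],a[0] (no change) → [4,3,7,8,6,12,5,10,9]
j=1: a[1]=3 ≤ 9 → i=1, swap a[1],a[1] (no change) → [4,3,7,8,6,12,5,10,9]
j=2: a[2]=7 ≤ 9 → i=2, swap a[2],a[2] (no change) → [4,3,7,8,6,12,5,10,9]
j=3: a[3]=8 ≤ 9 → i=3, swap a[3],a[3] (no change) → [4,3,7,8,6,12,5,10,9]
j=4: a[4]=6 ≤ 9 → i=4, swap a[4],a[4] (no change) → [4,3,7,8,6,12,5,10,9]
j=5: a[5]=12 > 9 → no swap
j=6: a[6]=5 ≤ 9 → i=5, swap a[5],a[6] → [4,3,7,8,6,5,12,10,9]
j=7: a[7]=10 > 9 → no swap
final swap a[6],a[8] → [4,3,7,8,6,5,9,10,12]; return 6

6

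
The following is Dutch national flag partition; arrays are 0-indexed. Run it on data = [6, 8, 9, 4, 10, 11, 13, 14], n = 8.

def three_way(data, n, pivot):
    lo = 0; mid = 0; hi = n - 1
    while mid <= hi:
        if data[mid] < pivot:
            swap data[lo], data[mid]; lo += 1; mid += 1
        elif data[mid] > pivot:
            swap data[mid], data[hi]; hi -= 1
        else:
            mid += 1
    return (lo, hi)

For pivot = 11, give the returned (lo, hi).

pivot = 11; lo=0, mid=0, hi=7
data[mid]=6<11: swap data[0],data[0]; lo=1,mid=1 → [6, 8, 9, 4, 10, 11, 13, 14]
data[mid]=8<11: swap data[1],data[1]; lo=2,mid=2 → [6, 8, 9, 4, 10, 11, 13, 14]
data[mid]=9<11: swap data[2],data[2]; lo=3,mid=3 → [6, 8, 9, 4, 10, 11, 13, 14]
data[mid]=4<11: swap data[3],data[3]; lo=4,mid=4 → [6, 8, 9, 4, 10, 11, 13, 14]
data[mid]=10<11: swap data[4],data[4]; lo=5,mid=5 → [6, 8, 9, 4, 10, 11, 13, 14]
data[mid]=11=11: mid=6
data[mid]=13>11: swap data[6],data[7]; hi=6 → [6, 8, 9, 4, 10, 11, 14, 13]
data[mid]=14>11: swap data[6],data[6]; hi=5 → [6, 8, 9, 4, 10, 11, 14, 13]
end: lo=5, hi=5; data = [6, 8, 9, 4, 10, 11, 14, 13]

(5, 5)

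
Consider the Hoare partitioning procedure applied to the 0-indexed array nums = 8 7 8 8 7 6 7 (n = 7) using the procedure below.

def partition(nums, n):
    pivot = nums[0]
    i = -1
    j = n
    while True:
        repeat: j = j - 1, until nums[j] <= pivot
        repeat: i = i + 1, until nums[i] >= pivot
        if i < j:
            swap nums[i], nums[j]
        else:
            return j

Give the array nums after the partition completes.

7 7 6 7 8 8 8

pivot = nums[0] = 8; i = -1, j = 7
j→6 (nums[6]=7≤8), i→0 (nums[0]=8≥8); i<j, swap → 7 7 8 8 7 6 8
j→5 (nums[5]=6≤8), i→2 (nums[2]=8≥8); i<j, swap → 7 7 6 8 7 8 8
j→4 (nums[4]=7≤8), i→3 (nums[3]=8≥8); i<j, swap → 7 7 6 7 8 8 8
j→3, i→4; i≥j, return j=3. nums = 7 7 6 7 8 8 8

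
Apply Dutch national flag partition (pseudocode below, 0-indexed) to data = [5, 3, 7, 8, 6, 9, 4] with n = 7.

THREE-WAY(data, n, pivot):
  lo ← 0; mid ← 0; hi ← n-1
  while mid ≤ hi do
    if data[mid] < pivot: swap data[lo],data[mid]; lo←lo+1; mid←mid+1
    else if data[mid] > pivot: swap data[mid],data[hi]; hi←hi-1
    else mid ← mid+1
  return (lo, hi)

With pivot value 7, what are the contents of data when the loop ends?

[5, 3, 4, 6, 7, 9, 8]

pivot = 7; lo=0, mid=0, hi=6
data[mid]=5<7: swap data[0],data[0]; lo=1,mid=1 → [5, 3, 7, 8, 6, 9, 4]
data[mid]=3<7: swap data[1],data[1]; lo=2,mid=2 → [5, 3, 7, 8, 6, 9, 4]
data[mid]=7=7: mid=3
data[mid]=8>7: swap data[3],data[6]; hi=5 → [5, 3, 7, 4, 6, 9, 8]
data[mid]=4<7: swap data[2],data[3]; lo=3,mid=4 → [5, 3, 4, 7, 6, 9, 8]
data[mid]=6<7: swap data[3],data[4]; lo=4,mid=5 → [5, 3, 4, 6, 7, 9, 8]
data[mid]=9>7: swap data[5],data[5]; hi=4 → [5, 3, 4, 6, 7, 9, 8]
end: lo=4, hi=4; data = [5, 3, 4, 6, 7, 9, 8]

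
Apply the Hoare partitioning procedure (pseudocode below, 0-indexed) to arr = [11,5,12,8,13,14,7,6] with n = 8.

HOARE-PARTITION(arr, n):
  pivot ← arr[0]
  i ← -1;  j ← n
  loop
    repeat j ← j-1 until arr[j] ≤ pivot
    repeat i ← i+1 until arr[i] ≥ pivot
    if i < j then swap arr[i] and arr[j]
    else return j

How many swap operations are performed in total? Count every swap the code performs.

2

pivot = arr[0] = 11; i = -1, j = 8
j→7 (arr[7]=6≤11), i→0 (arr[0]=11≥11); i<j, swap → [6,5,12,8,13,14,7,11]
j→6 (arr[6]=7≤11), i→2 (arr[2]=12≥11); i<j, swap → [6,5,7,8,13,14,12,11]
j→3, i→4; i≥j, return j=3. arr = [6,5,7,8,13,14,12,11]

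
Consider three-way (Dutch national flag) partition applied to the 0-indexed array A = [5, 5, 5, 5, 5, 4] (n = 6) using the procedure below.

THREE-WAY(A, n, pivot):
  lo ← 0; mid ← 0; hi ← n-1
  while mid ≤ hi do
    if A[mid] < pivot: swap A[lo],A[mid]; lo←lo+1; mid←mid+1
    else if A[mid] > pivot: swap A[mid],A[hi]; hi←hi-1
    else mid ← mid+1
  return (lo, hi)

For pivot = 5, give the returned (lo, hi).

(1, 5)

pivot = 5; lo=0, mid=0, hi=5
A[mid]=5=5: mid=1
A[mid]=5=5: mid=2
A[mid]=5=5: mid=3
A[mid]=5=5: mid=4
A[mid]=5=5: mid=5
A[mid]=4<5: swap A[0],A[5]; lo=1,mid=6 → [4, 5, 5, 5, 5, 5]
end: lo=1, hi=5; A = [4, 5, 5, 5, 5, 5]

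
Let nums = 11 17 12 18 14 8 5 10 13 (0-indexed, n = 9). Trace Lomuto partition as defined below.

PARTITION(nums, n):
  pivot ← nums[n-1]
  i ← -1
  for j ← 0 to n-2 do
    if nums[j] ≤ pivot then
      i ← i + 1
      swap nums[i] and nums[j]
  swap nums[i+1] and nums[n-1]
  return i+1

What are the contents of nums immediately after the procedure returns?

pivot = nums[8] = 13; i = -1
j=0: nums[0]=11 ≤ 13 → i=0, swap nums[0],nums[0] (no change) → 11 17 12 18 14 8 5 10 13
j=1: nums[1]=17 > 13 → no swap
j=2: nums[2]=12 ≤ 13 → i=1, swap nums[1],nums[2] → 11 12 17 18 14 8 5 10 13
j=3: nums[3]=18 > 13 → no swap
j=4: nums[4]=14 > 13 → no swap
j=5: nums[5]=8 ≤ 13 → i=2, swap nums[2],nums[5] → 11 12 8 18 14 17 5 10 13
j=6: nums[6]=5 ≤ 13 → i=3, swap nums[3],nums[6] → 11 12 8 5 14 17 18 10 13
j=7: nums[7]=10 ≤ 13 → i=4, swap nums[4],nums[7] → 11 12 8 5 10 17 18 14 13
final swap nums[5],nums[8] → 11 12 8 5 10 13 18 14 17; return 5

11 12 8 5 10 13 18 14 17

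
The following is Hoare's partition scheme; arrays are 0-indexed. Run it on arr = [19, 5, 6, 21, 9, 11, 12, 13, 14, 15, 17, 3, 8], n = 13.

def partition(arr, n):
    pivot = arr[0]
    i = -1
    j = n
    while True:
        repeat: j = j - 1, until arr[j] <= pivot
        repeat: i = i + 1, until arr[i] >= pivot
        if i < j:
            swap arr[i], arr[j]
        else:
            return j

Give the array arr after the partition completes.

pivot=19
j stops at 12 (8), i stops at 0 (19); swap ⇒ [8, 5, 6, 21, 9, 11, 12, 13, 14, 15, 17, 3, 19]
j stops at 11 (3), i stops at 3 (21); swap ⇒ [8, 5, 6, 3, 9, 11, 12, 13, 14, 15, 17, 21, 19]
j stops at 10, i stops at 11; i≥j ⇒ return 10. arr=[8, 5, 6, 3, 9, 11, 12, 13, 14, 15, 17, 21, 19]

[8, 5, 6, 3, 9, 11, 12, 13, 14, 15, 17, 21, 19]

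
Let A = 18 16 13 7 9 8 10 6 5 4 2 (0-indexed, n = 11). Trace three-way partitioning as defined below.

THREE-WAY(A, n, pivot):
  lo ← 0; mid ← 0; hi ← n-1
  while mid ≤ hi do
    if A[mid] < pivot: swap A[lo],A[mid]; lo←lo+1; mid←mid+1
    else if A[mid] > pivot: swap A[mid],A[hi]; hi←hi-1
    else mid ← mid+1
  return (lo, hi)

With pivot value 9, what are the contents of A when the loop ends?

2 4 5 7 8 6 9 10 13 16 18

pivot = 9; lo=0, mid=0, hi=10
A[mid]=18>9: swap A[0],A[10]; hi=9 → 2 16 13 7 9 8 10 6 5 4 18
A[mid]=2<9: swap A[0],A[0]; lo=1,mid=1 → 2 16 13 7 9 8 10 6 5 4 18
A[mid]=16>9: swap A[1],A[9]; hi=8 → 2 4 13 7 9 8 10 6 5 16 18
A[mid]=4<9: swap A[1],A[1]; lo=2,mid=2 → 2 4 13 7 9 8 10 6 5 16 18
A[mid]=13>9: swap A[2],A[8]; hi=7 → 2 4 5 7 9 8 10 6 13 16 18
A[mid]=5<9: swap A[2],A[2]; lo=3,mid=3 → 2 4 5 7 9 8 10 6 13 16 18
A[mid]=7<9: swap A[3],A[3]; lo=4,mid=4 → 2 4 5 7 9 8 10 6 13 16 18
A[mid]=9=9: mid=5
A[mid]=8<9: swap A[4],A[5]; lo=5,mid=6 → 2 4 5 7 8 9 10 6 13 16 18
A[mid]=10>9: swap A[6],A[7]; hi=6 → 2 4 5 7 8 9 6 10 13 16 18
A[mid]=6<9: swap A[5],A[6]; lo=6,mid=7 → 2 4 5 7 8 6 9 10 13 16 18
end: lo=6, hi=6; A = 2 4 5 7 8 6 9 10 13 16 18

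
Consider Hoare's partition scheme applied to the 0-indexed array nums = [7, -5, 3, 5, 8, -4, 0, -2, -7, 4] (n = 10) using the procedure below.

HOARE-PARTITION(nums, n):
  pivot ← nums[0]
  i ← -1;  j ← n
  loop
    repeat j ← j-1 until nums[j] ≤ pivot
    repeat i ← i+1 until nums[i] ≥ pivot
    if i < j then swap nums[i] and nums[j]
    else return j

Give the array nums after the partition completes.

pivot = nums[0] = 7; i = -1, j = 10
j→9 (nums[9]=4≤7), i→0 (nums[0]=7≥7); i<j, swap → [4, -5, 3, 5, 8, -4, 0, -2, -7, 7]
j→8 (nums[8]=-7≤7), i→4 (nums[4]=8≥7); i<j, swap → [4, -5, 3, 5, -7, -4, 0, -2, 8, 7]
j→7, i→8; i≥j, return j=7. nums = [4, -5, 3, 5, -7, -4, 0, -2, 8, 7]

[4, -5, 3, 5, -7, -4, 0, -2, 8, 7]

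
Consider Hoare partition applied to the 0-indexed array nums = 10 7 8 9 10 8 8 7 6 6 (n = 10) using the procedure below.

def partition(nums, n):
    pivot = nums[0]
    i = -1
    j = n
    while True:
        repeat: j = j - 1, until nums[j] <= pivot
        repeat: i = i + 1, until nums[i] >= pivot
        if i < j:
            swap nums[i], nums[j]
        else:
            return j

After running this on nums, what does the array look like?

6 7 8 9 6 8 8 7 10 10

pivot = nums[0] = 10; i = -1, j = 10
j→9 (nums[9]=6≤10), i→0 (nums[0]=10≥10); i<j, swap → 6 7 8 9 10 8 8 7 6 10
j→8 (nums[8]=6≤10), i→4 (nums[4]=10≥10); i<j, swap → 6 7 8 9 6 8 8 7 10 10
j→7, i→8; i≥j, return j=7. nums = 6 7 8 9 6 8 8 7 10 10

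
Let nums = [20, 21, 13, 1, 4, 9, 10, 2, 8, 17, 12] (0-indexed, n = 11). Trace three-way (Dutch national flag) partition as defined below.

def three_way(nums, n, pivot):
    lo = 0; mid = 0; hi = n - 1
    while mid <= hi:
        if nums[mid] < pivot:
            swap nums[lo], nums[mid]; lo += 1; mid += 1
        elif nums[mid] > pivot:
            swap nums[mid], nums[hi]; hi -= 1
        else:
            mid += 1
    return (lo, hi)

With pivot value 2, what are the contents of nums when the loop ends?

[1, 2, 13, 4, 9, 10, 21, 8, 17, 12, 20]

pivot = 2; lo=0, mid=0, hi=10
nums[mid]=20>2: swap nums[0],nums[10]; hi=9 → [12, 21, 13, 1, 4, 9, 10, 2, 8, 17, 20]
nums[mid]=12>2: swap nums[0],nums[9]; hi=8 → [17, 21, 13, 1, 4, 9, 10, 2, 8, 12, 20]
nums[mid]=17>2: swap nums[0],nums[8]; hi=7 → [8, 21, 13, 1, 4, 9, 10, 2, 17, 12, 20]
nums[mid]=8>2: swap nums[0],nums[7]; hi=6 → [2, 21, 13, 1, 4, 9, 10, 8, 17, 12, 20]
nums[mid]=2=2: mid=1
nums[mid]=21>2: swap nums[1],nums[6]; hi=5 → [2, 10, 13, 1, 4, 9, 21, 8, 17, 12, 20]
nums[mid]=10>2: swap nums[1],nums[5]; hi=4 → [2, 9, 13, 1, 4, 10, 21, 8, 17, 12, 20]
nums[mid]=9>2: swap nums[1],nums[4]; hi=3 → [2, 4, 13, 1, 9, 10, 21, 8, 17, 12, 20]
nums[mid]=4>2: swap nums[1],nums[3]; hi=2 → [2, 1, 13, 4, 9, 10, 21, 8, 17, 12, 20]
nums[mid]=1<2: swap nums[0],nums[1]; lo=1,mid=2 → [1, 2, 13, 4, 9, 10, 21, 8, 17, 12, 20]
nums[mid]=13>2: swap nums[2],nums[2]; hi=1 → [1, 2, 13, 4, 9, 10, 21, 8, 17, 12, 20]
end: lo=1, hi=1; nums = [1, 2, 13, 4, 9, 10, 21, 8, 17, 12, 20]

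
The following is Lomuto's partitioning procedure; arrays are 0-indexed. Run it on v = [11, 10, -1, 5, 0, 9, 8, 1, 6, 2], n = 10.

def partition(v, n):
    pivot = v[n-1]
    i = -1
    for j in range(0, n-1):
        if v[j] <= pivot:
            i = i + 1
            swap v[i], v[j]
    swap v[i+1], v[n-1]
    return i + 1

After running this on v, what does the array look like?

pivot = v[9] = 2; i = -1
j=0: v[0]=11 > 2 → no swap
j=1: v[1]=10 > 2 → no swap
j=2: v[2]=-1 ≤ 2 → i=0, swap v[0],v[2] → [-1, 10, 11, 5, 0, 9, 8, 1, 6, 2]
j=3: v[3]=5 > 2 → no swap
j=4: v[4]=0 ≤ 2 → i=1, swap v[1],v[4] → [-1, 0, 11, 5, 10, 9, 8, 1, 6, 2]
j=5: v[5]=9 > 2 → no swap
j=6: v[6]=8 > 2 → no swap
j=7: v[7]=1 ≤ 2 → i=2, swap v[2],v[7] → [-1, 0, 1, 5, 10, 9, 8, 11, 6, 2]
j=8: v[8]=6 > 2 → no swap
final swap v[3],v[9] → [-1, 0, 1, 2, 10, 9, 8, 11, 6, 5]; return 3

[-1, 0, 1, 2, 10, 9, 8, 11, 6, 5]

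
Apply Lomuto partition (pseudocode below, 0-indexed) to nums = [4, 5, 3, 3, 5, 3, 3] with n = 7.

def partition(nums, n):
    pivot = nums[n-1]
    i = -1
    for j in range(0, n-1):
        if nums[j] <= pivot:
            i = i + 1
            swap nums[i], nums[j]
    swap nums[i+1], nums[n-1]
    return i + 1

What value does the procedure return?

3

pivot = nums[6] = 3; i = -1
j=0: nums[0]=4 > 3 → no swap
j=1: nums[1]=5 > 3 → no swap
j=2: nums[2]=3 ≤ 3 → i=0, swap nums[0],nums[2] → [3, 5, 4, 3, 5, 3, 3]
j=3: nums[3]=3 ≤ 3 → i=1, swap nums[1],nums[3] → [3, 3, 4, 5, 5, 3, 3]
j=4: nums[4]=5 > 3 → no swap
j=5: nums[5]=3 ≤ 3 → i=2, swap nums[2],nums[5] → [3, 3, 3, 5, 5, 4, 3]
final swap nums[3],nums[6] → [3, 3, 3, 3, 5, 4, 5]; return 3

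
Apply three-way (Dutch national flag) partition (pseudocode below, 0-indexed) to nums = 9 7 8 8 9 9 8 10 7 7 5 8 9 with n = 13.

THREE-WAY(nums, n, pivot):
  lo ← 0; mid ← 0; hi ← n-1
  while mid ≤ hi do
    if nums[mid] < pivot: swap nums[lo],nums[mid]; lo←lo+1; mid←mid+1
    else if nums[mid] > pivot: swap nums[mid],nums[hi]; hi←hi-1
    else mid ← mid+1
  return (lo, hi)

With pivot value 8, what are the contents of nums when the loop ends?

pivot = 8; lo=0, mid=0, hi=12
nums[mid]=9>8: swap nums[0],nums[12]; hi=11 → 9 7 8 8 9 9 8 10 7 7 5 8 9
nums[mid]=9>8: swap nums[0],nums[11]; hi=10 → 8 7 8 8 9 9 8 10 7 7 5 9 9
nums[mid]=8=8: mid=1
nums[mid]=7<8: swap nums[0],nums[1]; lo=1,mid=2 → 7 8 8 8 9 9 8 10 7 7 5 9 9
nums[mid]=8=8: mid=3
nums[mid]=8=8: mid=4
nums[mid]=9>8: swap nums[4],nums[10]; hi=9 → 7 8 8 8 5 9 8 10 7 7 9 9 9
nums[mid]=5<8: swap nums[1],nums[4]; lo=2,mid=5 → 7 5 8 8 8 9 8 10 7 7 9 9 9
nums[mid]=9>8: swap nums[5],nums[9]; hi=8 → 7 5 8 8 8 7 8 10 7 9 9 9 9
nums[mid]=7<8: swap nums[2],nums[5]; lo=3,mid=6 → 7 5 7 8 8 8 8 10 7 9 9 9 9
nums[mid]=8=8: mid=7
nums[mid]=10>8: swap nums[7],nums[8]; hi=7 → 7 5 7 8 8 8 8 7 10 9 9 9 9
nums[mid]=7<8: swap nums[3],nums[7]; lo=4,mid=8 → 7 5 7 7 8 8 8 8 10 9 9 9 9
end: lo=4, hi=7; nums = 7 5 7 7 8 8 8 8 10 9 9 9 9

7 5 7 7 8 8 8 8 10 9 9 9 9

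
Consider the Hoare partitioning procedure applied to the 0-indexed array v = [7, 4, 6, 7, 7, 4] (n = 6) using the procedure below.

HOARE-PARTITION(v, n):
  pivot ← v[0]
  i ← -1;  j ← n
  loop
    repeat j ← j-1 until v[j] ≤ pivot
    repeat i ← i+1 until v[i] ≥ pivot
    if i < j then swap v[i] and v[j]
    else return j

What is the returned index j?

3

pivot = v[0] = 7; i = -1, j = 6
j→5 (v[5]=4≤7), i→0 (v[0]=7≥7); i<j, swap → [4, 4, 6, 7, 7, 7]
j→4 (v[4]=7≤7), i→3 (v[3]=7≥7); i<j, swap → [4, 4, 6, 7, 7, 7]
j→3, i→4; i≥j, return j=3. v = [4, 4, 6, 7, 7, 7]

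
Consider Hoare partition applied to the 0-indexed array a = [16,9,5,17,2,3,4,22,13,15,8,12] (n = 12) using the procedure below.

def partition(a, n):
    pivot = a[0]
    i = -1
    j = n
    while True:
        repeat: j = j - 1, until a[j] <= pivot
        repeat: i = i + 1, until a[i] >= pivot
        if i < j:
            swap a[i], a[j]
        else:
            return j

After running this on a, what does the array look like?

pivot=16
j stops at 11 (12), i stops at 0 (16); swap ⇒ [12,9,5,17,2,3,4,22,13,15,8,16]
j stops at 10 (8), i stops at 3 (17); swap ⇒ [12,9,5,8,2,3,4,22,13,15,17,16]
j stops at 9 (15), i stops at 7 (22); swap ⇒ [12,9,5,8,2,3,4,15,13,22,17,16]
j stops at 8, i stops at 9; i≥j ⇒ return 8. a=[12,9,5,8,2,3,4,15,13,22,17,16]

[12,9,5,8,2,3,4,15,13,22,17,16]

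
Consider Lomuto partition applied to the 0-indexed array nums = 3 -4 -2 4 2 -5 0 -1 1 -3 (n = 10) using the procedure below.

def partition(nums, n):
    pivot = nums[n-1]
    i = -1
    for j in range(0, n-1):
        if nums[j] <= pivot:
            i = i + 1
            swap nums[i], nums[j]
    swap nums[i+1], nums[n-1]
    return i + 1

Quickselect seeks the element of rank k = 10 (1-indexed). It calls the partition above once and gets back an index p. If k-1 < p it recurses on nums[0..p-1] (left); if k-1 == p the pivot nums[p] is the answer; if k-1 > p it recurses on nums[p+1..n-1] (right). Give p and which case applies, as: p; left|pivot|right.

2; right

pivot = nums[9] = -3; i = -1
j=0: nums[0]=3 > -3 → no swap
j=1: nums[1]=-4 ≤ -3 → i=0, swap nums[0],nums[1] → -4 3 -2 4 2 -5 0 -1 1 -3
j=2: nums[2]=-2 > -3 → no swap
j=3: nums[3]=4 > -3 → no swap
j=4: nums[4]=2 > -3 → no swap
j=5: nums[5]=-5 ≤ -3 → i=1, swap nums[1],nums[5] → -4 -5 -2 4 2 3 0 -1 1 -3
j=6: nums[6]=0 > -3 → no swap
j=7: nums[7]=-1 > -3 → no swap
j=8: nums[8]=1 > -3 → no swap
final swap nums[2],nums[9] → -4 -5 -3 4 2 3 0 -1 1 -2; return 2
p = 2; k-1 = 9 > 2 ⇒ right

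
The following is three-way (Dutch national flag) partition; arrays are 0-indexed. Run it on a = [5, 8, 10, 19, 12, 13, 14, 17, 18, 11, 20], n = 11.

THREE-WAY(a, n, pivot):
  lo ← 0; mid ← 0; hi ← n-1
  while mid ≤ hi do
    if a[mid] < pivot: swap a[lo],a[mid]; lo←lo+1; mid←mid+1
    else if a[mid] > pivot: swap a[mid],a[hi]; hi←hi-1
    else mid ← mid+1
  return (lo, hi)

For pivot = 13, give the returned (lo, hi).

(5, 5)

pivot = 13; lo=0, mid=0, hi=10
a[mid]=5<13: swap a[0],a[0]; lo=1,mid=1 → [5, 8, 10, 19, 12, 13, 14, 17, 18, 11, 20]
a[mid]=8<13: swap a[1],a[1]; lo=2,mid=2 → [5, 8, 10, 19, 12, 13, 14, 17, 18, 11, 20]
a[mid]=10<13: swap a[2],a[2]; lo=3,mid=3 → [5, 8, 10, 19, 12, 13, 14, 17, 18, 11, 20]
a[mid]=19>13: swap a[3],a[10]; hi=9 → [5, 8, 10, 20, 12, 13, 14, 17, 18, 11, 19]
a[mid]=20>13: swap a[3],a[9]; hi=8 → [5, 8, 10, 11, 12, 13, 14, 17, 18, 20, 19]
a[mid]=11<13: swap a[3],a[3]; lo=4,mid=4 → [5, 8, 10, 11, 12, 13, 14, 17, 18, 20, 19]
a[mid]=12<13: swap a[4],a[4]; lo=5,mid=5 → [5, 8, 10, 11, 12, 13, 14, 17, 18, 20, 19]
a[mid]=13=13: mid=6
a[mid]=14>13: swap a[6],a[8]; hi=7 → [5, 8, 10, 11, 12, 13, 18, 17, 14, 20, 19]
a[mid]=18>13: swap a[6],a[7]; hi=6 → [5, 8, 10, 11, 12, 13, 17, 18, 14, 20, 19]
a[mid]=17>13: swap a[6],a[6]; hi=5 → [5, 8, 10, 11, 12, 13, 17, 18, 14, 20, 19]
end: lo=5, hi=5; a = [5, 8, 10, 11, 12, 13, 17, 18, 14, 20, 19]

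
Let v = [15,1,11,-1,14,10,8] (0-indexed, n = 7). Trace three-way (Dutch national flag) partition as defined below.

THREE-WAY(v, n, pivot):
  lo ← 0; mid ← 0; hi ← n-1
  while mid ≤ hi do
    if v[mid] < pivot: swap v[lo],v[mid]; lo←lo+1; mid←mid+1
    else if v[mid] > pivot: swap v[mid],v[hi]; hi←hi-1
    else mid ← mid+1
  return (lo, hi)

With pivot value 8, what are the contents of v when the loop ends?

pivot = 8; lo=0, mid=0, hi=6
v[mid]=15>8: swap v[0],v[6]; hi=5 → [8,1,11,-1,14,10,15]
v[mid]=8=8: mid=1
v[mid]=1<8: swap v[0],v[1]; lo=1,mid=2 → [1,8,11,-1,14,10,15]
v[mid]=11>8: swap v[2],v[5]; hi=4 → [1,8,10,-1,14,11,15]
v[mid]=10>8: swap v[2],v[4]; hi=3 → [1,8,14,-1,10,11,15]
v[mid]=14>8: swap v[2],v[3]; hi=2 → [1,8,-1,14,10,11,15]
v[mid]=-1<8: swap v[1],v[2]; lo=2,mid=3 → [1,-1,8,14,10,11,15]
end: lo=2, hi=2; v = [1,-1,8,14,10,11,15]

[1,-1,8,14,10,11,15]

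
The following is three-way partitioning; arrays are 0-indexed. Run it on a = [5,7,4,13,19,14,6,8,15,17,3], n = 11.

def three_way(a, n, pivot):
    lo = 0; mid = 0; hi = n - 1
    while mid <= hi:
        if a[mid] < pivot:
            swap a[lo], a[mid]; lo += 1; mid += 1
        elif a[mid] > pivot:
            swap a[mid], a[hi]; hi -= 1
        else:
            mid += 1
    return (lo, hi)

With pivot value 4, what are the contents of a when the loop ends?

[3,4,13,19,14,6,8,15,17,7,5]

lo=0 mid=0 hi=10
5>4: swap(0,10), hi=9 ⇒ [3,7,4,13,19,14,6,8,15,17,5]
3<4: swap(0,0), lo=1 mid=1 ⇒ [3,7,4,13,19,14,6,8,15,17,5]
7>4: swap(1,9), hi=8 ⇒ [3,17,4,13,19,14,6,8,15,7,5]
17>4: swap(1,8), hi=7 ⇒ [3,15,4,13,19,14,6,8,17,7,5]
15>4: swap(1,7), hi=6 ⇒ [3,8,4,13,19,14,6,15,17,7,5]
8>4: swap(1,6), hi=5 ⇒ [3,6,4,13,19,14,8,15,17,7,5]
6>4: swap(1,5), hi=4 ⇒ [3,14,4,13,19,6,8,15,17,7,5]
14>4: swap(1,4), hi=3 ⇒ [3,19,4,13,14,6,8,15,17,7,5]
19>4: swap(1,3), hi=2 ⇒ [3,13,4,19,14,6,8,15,17,7,5]
13>4: swap(1,2), hi=1 ⇒ [3,4,13,19,14,6,8,15,17,7,5]
4=4: mid=2
done. lo=1 hi=1; a=[3,4,13,19,14,6,8,15,17,7,5]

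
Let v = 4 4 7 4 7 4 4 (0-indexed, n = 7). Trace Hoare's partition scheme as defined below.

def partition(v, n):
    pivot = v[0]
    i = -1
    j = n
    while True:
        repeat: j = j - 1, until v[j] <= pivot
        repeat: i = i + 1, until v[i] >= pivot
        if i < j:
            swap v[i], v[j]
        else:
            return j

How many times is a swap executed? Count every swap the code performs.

3

pivot = v[0] = 4; i = -1, j = 7
j→6 (v[6]=4≤4), i→0 (v[0]=4≥4); i<j, swap → 4 4 7 4 7 4 4
j→5 (v[5]=4≤4), i→1 (v[1]=4≥4); i<j, swap → 4 4 7 4 7 4 4
j→3 (v[3]=4≤4), i→2 (v[2]=7≥4); i<j, swap → 4 4 4 7 7 4 4
j→2, i→3; i≥j, return j=2. v = 4 4 4 7 7 4 4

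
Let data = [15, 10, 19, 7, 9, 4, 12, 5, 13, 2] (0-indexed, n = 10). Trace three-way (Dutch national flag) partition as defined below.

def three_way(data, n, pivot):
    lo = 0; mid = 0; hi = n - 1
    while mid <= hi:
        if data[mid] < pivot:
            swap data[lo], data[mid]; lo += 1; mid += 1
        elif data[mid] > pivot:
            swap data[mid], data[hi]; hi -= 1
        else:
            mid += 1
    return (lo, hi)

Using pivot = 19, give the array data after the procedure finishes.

[15, 10, 7, 9, 4, 12, 5, 13, 2, 19]

pivot = 19; lo=0, mid=0, hi=9
data[mid]=15<19: swap data[0],data[0]; lo=1,mid=1 → [15, 10, 19, 7, 9, 4, 12, 5, 13, 2]
data[mid]=10<19: swap data[1],data[1]; lo=2,mid=2 → [15, 10, 19, 7, 9, 4, 12, 5, 13, 2]
data[mid]=19=19: mid=3
data[mid]=7<19: swap data[2],data[3]; lo=3,mid=4 → [15, 10, 7, 19, 9, 4, 12, 5, 13, 2]
data[mid]=9<19: swap data[3],data[4]; lo=4,mid=5 → [15, 10, 7, 9, 19, 4, 12, 5, 13, 2]
data[mid]=4<19: swap data[4],data[5]; lo=5,mid=6 → [15, 10, 7, 9, 4, 19, 12, 5, 13, 2]
data[mid]=12<19: swap data[5],data[6]; lo=6,mid=7 → [15, 10, 7, 9, 4, 12, 19, 5, 13, 2]
data[mid]=5<19: swap data[6],data[7]; lo=7,mid=8 → [15, 10, 7, 9, 4, 12, 5, 19, 13, 2]
data[mid]=13<19: swap data[7],data[8]; lo=8,mid=9 → [15, 10, 7, 9, 4, 12, 5, 13, 19, 2]
data[mid]=2<19: swap data[8],data[9]; lo=9,mid=10 → [15, 10, 7, 9, 4, 12, 5, 13, 2, 19]
end: lo=9, hi=9; data = [15, 10, 7, 9, 4, 12, 5, 13, 2, 19]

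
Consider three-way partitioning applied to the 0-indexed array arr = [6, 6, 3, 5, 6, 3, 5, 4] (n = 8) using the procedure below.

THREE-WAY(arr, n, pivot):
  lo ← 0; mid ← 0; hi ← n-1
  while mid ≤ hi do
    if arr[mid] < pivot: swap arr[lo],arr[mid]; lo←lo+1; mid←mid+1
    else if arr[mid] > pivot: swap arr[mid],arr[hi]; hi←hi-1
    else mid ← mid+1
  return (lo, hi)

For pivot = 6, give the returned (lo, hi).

pivot = 6; lo=0, mid=0, hi=7
arr[mid]=6=6: mid=1
arr[mid]=6=6: mid=2
arr[mid]=3<6: swap arr[0],arr[2]; lo=1,mid=3 → [3, 6, 6, 5, 6, 3, 5, 4]
arr[mid]=5<6: swap arr[1],arr[3]; lo=2,mid=4 → [3, 5, 6, 6, 6, 3, 5, 4]
arr[mid]=6=6: mid=5
arr[mid]=3<6: swap arr[2],arr[5]; lo=3,mid=6 → [3, 5, 3, 6, 6, 6, 5, 4]
arr[mid]=5<6: swap arr[3],arr[6]; lo=4,mid=7 → [3, 5, 3, 5, 6, 6, 6, 4]
arr[mid]=4<6: swap arr[4],arr[7]; lo=5,mid=8 → [3, 5, 3, 5, 4, 6, 6, 6]
end: lo=5, hi=7; arr = [3, 5, 3, 5, 4, 6, 6, 6]

(5, 7)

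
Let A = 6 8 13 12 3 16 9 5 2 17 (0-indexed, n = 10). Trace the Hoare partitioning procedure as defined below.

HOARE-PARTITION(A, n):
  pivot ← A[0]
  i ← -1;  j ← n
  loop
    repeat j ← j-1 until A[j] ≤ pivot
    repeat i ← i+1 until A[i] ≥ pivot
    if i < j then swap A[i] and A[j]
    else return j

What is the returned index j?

pivot = A[0] = 6; i = -1, j = 10
j→8 (A[8]=2≤6), i→0 (A[0]=6≥6); i<j, swap → 2 8 13 12 3 16 9 5 6 17
j→7 (A[7]=5≤6), i→1 (A[1]=8≥6); i<j, swap → 2 5 13 12 3 16 9 8 6 17
j→4 (A[4]=3≤6), i→2 (A[2]=13≥6); i<j, swap → 2 5 3 12 13 16 9 8 6 17
j→2, i→3; i≥j, return j=2. A = 2 5 3 12 13 16 9 8 6 17

2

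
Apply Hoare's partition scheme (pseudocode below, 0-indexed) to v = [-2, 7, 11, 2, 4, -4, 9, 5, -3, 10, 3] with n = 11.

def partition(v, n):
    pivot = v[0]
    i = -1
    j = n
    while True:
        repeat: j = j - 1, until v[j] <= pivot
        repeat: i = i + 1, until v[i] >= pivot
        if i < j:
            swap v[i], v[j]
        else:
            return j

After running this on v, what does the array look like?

pivot=-2
j stops at 8 (-3), i stops at 0 (-2); swap ⇒ [-3, 7, 11, 2, 4, -4, 9, 5, -2, 10, 3]
j stops at 5 (-4), i stops at 1 (7); swap ⇒ [-3, -4, 11, 2, 4, 7, 9, 5, -2, 10, 3]
j stops at 1, i stops at 2; i≥j ⇒ return 1. v=[-3, -4, 11, 2, 4, 7, 9, 5, -2, 10, 3]

[-3, -4, 11, 2, 4, 7, 9, 5, -2, 10, 3]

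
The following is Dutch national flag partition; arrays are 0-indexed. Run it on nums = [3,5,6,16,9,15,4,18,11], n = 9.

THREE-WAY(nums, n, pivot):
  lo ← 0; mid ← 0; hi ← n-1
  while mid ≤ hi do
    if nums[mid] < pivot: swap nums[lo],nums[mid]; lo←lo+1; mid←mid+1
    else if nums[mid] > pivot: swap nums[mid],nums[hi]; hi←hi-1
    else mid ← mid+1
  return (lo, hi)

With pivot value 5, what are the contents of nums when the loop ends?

pivot = 5; lo=0, mid=0, hi=8
nums[mid]=3<5: swap nums[0],nums[0]; lo=1,mid=1 → [3,5,6,16,9,15,4,18,11]
nums[mid]=5=5: mid=2
nums[mid]=6>5: swap nums[2],nums[8]; hi=7 → [3,5,11,16,9,15,4,18,6]
nums[mid]=11>5: swap nums[2],nums[7]; hi=6 → [3,5,18,16,9,15,4,11,6]
nums[mid]=18>5: swap nums[2],nums[6]; hi=5 → [3,5,4,16,9,15,18,11,6]
nums[mid]=4<5: swap nums[1],nums[2]; lo=2,mid=3 → [3,4,5,16,9,15,18,11,6]
nums[mid]=16>5: swap nums[3],nums[5]; hi=4 → [3,4,5,15,9,16,18,11,6]
nums[mid]=15>5: swap nums[3],nums[4]; hi=3 → [3,4,5,9,15,16,18,11,6]
nums[mid]=9>5: swap nums[3],nums[3]; hi=2 → [3,4,5,9,15,16,18,11,6]
end: lo=2, hi=2; nums = [3,4,5,9,15,16,18,11,6]

[3,4,5,9,15,16,18,11,6]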